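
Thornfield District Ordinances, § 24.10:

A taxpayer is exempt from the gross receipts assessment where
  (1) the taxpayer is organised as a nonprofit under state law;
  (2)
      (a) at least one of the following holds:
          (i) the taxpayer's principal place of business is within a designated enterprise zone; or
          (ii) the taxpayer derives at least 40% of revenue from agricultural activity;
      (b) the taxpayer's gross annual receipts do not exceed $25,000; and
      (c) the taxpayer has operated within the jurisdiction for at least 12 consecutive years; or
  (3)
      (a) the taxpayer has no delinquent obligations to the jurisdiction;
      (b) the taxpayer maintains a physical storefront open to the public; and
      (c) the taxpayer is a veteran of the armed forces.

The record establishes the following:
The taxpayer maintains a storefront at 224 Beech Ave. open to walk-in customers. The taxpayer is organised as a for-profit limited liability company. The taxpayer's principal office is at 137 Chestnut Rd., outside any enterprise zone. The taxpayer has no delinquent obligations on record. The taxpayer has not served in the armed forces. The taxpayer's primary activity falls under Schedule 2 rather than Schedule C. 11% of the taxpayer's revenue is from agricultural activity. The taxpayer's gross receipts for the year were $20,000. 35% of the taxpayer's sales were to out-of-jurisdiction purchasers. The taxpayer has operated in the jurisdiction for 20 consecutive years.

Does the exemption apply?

No — not exempt.

(1) nonprofit — fails.
(i) in enterprise zone — not met.
(ii) ≥40% agricultural — not satisfied.
(a) = F OR F = false.
(b) receipts ≤ $25,000 — satisfied.
(c) ≥ 12 yrs in jurisdiction — satisfied.
(2) = F AND T AND T = false.
(a) no delinquency — satisfied.
(b) has storefront — met.
(c) veteran — fails.
(3): T AND T AND F → false.
Overall: F OR F OR F → false.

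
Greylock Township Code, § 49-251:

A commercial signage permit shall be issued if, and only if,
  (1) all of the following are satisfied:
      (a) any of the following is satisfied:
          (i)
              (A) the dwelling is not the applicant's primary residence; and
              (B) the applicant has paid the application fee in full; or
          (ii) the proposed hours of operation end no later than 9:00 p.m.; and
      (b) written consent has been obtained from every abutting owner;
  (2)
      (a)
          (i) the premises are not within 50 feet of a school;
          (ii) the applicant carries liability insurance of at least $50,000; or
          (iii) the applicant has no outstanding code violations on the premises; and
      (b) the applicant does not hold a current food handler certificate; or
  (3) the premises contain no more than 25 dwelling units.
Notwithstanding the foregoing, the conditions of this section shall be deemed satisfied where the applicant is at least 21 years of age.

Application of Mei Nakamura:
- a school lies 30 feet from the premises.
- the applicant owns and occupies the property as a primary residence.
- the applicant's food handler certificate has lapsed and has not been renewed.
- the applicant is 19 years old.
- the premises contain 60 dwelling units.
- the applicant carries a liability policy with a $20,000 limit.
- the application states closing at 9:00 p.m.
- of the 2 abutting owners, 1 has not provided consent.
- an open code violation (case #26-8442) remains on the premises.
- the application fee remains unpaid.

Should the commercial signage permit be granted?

No — denied.

(A) not (primary residence) — fails.
(B) fee paid — not satisfied.
So (i) is not satisfied (F AND F).
(ii) closes by 9 p.m. — holds.
So (a) is satisfied (F OR T).
(b) all abutters consent — not met.
(1) = T AND F = false.
(i) ≥50 ft from school — not met.
(ii) insurance ≥ $50,000 — not satisfied.
(iii) no code violations — not met.
So (a) is not satisfied (F OR F OR F).
(b) not (food handler cert.) — met.
So (2) is not satisfied (F AND T).
(3) ≤ 25 units — fails.
Overall = F OR F OR F = false.
Exception (age ≥ 21) — not satisfied.
Result: main false OR exception false → false.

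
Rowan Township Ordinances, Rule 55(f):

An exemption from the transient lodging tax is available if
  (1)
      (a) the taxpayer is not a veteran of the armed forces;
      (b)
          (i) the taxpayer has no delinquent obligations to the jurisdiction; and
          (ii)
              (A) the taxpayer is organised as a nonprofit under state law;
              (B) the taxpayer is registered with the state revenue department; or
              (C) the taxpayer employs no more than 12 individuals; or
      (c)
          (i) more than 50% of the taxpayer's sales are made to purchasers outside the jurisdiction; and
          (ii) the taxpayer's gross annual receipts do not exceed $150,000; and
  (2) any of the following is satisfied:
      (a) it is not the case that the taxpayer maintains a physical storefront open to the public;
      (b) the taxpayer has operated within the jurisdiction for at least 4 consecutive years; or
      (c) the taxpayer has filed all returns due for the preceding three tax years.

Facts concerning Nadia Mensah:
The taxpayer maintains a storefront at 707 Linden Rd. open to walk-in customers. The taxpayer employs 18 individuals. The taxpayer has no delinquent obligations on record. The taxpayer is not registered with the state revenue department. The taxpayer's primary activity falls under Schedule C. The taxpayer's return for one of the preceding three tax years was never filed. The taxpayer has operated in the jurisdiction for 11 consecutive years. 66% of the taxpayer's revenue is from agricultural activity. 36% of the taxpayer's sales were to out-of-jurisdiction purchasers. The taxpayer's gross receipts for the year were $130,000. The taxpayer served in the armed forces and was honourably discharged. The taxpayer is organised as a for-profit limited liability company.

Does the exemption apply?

No — not exempt.

(a) not (veteran) — not satisfied.
(i) no delinquency — holds.
(A) nonprofit — not satisfied.
(B) state-registered — not satisfied.
(C) ≤ 12 employees — fails.
(ii): F OR F OR F → false.
(b) = T AND F = false.
(i) >50% out-of-jur. sales — not met.
(ii) receipts ≤ $150,000 — met.
(c): F AND T → false.
So (1) is not satisfied (F OR F OR F).
(a) not (has storefront) — not met.
(b) ≥ 4 yrs in jurisdiction — holds.
(c) returns current — not met.
(2) = F OR T OR F = true.
So Overall is not satisfied (F AND T).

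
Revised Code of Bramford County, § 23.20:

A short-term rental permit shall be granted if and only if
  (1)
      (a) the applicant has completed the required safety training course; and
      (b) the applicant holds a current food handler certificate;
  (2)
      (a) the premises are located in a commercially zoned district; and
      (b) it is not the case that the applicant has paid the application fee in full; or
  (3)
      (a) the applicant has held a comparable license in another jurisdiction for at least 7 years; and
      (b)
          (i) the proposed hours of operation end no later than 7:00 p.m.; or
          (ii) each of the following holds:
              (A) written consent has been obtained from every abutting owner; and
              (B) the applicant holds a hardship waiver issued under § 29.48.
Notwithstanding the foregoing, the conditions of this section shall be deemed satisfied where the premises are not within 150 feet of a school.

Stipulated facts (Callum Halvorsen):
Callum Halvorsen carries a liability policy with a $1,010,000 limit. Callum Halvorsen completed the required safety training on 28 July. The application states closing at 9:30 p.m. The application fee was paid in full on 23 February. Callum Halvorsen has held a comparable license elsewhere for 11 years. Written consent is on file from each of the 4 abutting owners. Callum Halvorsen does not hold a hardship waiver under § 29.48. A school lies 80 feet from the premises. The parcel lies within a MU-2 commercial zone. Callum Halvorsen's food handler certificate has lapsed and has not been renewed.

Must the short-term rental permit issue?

No — denied.

(a) safety training — met.
(b) food handler cert. — not satisfied.
So (1) is not satisfied (T AND F).
(a) commercially zoned — met.
(b) not (fee paid) — not satisfied.
(2): T AND F → false.
(a) prior license ≥ 7 yr — satisfied.
(i) closes by 7 p.m. — fails.
(A) all abutters consent — holds.
(B) hardship waiver — fails.
(ii) = T AND F = false.
(b): F OR F → false.
(3) = T AND F = false.
So Overall is not satisfied (F OR F OR F).
Exception (≥150 ft from school) — not satisfied.
Result: main false OR exception false → false.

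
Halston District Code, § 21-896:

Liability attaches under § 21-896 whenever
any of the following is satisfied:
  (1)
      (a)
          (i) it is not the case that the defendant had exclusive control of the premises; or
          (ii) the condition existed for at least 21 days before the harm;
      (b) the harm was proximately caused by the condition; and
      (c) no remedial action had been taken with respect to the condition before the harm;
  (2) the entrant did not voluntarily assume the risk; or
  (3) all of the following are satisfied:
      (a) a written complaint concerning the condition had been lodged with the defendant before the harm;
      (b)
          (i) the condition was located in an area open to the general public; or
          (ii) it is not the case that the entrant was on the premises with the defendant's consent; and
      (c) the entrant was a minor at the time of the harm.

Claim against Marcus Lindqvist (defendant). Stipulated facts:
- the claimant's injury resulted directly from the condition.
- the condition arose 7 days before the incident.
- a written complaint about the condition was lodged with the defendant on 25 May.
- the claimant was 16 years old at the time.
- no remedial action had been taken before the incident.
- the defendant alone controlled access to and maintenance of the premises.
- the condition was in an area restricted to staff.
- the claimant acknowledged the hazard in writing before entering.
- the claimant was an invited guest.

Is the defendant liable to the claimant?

(i) not (exclusive control) — not satisfied.
(ii) condition ≥21 days old — not met.
(a) = F OR F = false.
(b) proximate cause — holds.
(c) no remedial action — met.
(1) = F AND T AND T = false.
(2) no assumed risk — not satisfied.
(a) complaint lodged — met.
(i) public area — not satisfied.
(ii) not (consent to enter) — not met.
So (b) is not satisfied (F OR F).
(c) entrant a minor — met.
(3) = T AND F AND T = false.
Overall = F OR F OR F = false.

No — not liable.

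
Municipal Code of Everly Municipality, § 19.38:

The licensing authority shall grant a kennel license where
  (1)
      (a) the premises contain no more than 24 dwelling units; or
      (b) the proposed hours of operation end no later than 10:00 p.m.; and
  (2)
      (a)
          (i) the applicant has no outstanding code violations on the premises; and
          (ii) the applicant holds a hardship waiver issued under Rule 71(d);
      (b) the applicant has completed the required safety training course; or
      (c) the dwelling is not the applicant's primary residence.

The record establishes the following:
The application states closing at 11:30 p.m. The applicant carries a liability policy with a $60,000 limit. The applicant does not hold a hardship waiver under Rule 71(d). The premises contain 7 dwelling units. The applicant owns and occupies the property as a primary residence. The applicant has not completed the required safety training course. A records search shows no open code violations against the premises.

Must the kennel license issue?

No — denied.

(a) ≤ 24 units — met.
(b) closes by 10 p.m. — not satisfied.
So (1) is satisfied (T OR F).
(i) no code violations — holds.
(ii) hardship waiver — not met.
(a): T AND F → false.
(b) safety training — not met.
(c) not (primary residence) — fails.
(2): F OR F OR F → false.
So Overall is not satisfied (T AND F).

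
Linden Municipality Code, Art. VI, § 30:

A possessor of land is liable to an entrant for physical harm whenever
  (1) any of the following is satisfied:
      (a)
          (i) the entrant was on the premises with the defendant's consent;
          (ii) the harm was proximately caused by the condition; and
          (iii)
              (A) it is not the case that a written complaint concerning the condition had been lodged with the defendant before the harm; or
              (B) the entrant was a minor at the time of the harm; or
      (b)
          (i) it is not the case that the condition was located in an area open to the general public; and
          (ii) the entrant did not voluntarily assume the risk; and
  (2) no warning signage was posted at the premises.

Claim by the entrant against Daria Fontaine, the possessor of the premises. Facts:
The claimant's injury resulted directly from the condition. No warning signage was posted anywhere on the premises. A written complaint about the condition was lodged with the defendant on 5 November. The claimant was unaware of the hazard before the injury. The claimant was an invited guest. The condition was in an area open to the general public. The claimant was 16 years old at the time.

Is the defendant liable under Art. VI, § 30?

Yes — liable.

(i) consent to enter — holds.
(ii) proximate cause — met.
(A) not (complaint lodged) — not met.
(B) entrant a minor — holds.
(iii): F OR T → true.
(a) = T AND T AND T = true.
(i) not (public area) — not satisfied.
(ii) no assumed risk — satisfied.
So (b) is not satisfied (F AND T).
So (1) is satisfied (T OR F).
(2) no signage posted — satisfied.
Overall = T AND T = true.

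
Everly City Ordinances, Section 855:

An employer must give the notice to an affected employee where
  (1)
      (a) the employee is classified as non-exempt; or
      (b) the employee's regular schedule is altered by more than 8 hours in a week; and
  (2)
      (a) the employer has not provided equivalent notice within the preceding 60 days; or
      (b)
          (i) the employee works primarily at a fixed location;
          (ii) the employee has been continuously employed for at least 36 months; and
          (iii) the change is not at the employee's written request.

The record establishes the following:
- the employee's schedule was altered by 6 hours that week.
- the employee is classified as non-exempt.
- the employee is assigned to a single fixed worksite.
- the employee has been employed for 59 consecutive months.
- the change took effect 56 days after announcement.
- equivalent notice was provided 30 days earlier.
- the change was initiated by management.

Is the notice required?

Yes — required.

(a) non-exempt — met.
(b) schedule shift > 8h — not met.
So (1) is satisfied (T OR F).
(a) no recent notice — not satisfied.
(i) fixed location — met.
(ii) tenure ≥ 36 mo. — satisfied.
(iii) not employee-requested — met.
(b): T AND T AND T → true.
So (2) is satisfied (F OR T).
Overall: T AND T → true.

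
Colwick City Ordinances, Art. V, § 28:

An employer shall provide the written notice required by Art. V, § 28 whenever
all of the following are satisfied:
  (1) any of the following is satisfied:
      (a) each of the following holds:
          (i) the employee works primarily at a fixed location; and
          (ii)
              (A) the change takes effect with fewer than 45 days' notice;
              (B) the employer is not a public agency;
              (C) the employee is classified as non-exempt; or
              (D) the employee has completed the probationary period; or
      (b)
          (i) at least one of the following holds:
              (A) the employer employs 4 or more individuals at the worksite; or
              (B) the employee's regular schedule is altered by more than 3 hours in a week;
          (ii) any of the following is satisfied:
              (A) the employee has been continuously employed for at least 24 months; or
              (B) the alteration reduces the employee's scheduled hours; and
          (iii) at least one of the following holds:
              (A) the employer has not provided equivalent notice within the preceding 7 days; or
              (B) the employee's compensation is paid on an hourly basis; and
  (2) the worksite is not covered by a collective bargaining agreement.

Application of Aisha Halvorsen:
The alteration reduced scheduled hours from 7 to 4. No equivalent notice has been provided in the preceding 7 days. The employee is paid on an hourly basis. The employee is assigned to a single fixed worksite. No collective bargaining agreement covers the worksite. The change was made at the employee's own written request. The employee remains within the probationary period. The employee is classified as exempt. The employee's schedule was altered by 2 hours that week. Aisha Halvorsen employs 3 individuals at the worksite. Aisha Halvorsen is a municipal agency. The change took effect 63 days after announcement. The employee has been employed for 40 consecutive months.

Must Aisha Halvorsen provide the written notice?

No — not required.

(i) fixed location — met.
(A) < 45 days' notice — not satisfied.
(B) not (public agency) — not met.
(C) non-exempt — not met.
(D) past probation — not satisfied.
So (ii) is not satisfied (F OR F OR F OR F).
(a): T AND F → false.
(A) ≥ 4 at site — not satisfied.
(B) schedule shift > 3h — not met.
(i): F OR F → false.
(A) tenure ≥ 24 mo. — satisfied.
(B) hours reduced — met.
(ii) = T OR T = true.
(A) no recent notice — holds.
(B) hourly-paid — satisfied.
So (iii) is satisfied (T OR T).
So (b) is not satisfied (F AND T AND T).
So (1) is not satisfied (F OR F).
(2) no CBA — holds.
So Overall is not satisfied (F AND T).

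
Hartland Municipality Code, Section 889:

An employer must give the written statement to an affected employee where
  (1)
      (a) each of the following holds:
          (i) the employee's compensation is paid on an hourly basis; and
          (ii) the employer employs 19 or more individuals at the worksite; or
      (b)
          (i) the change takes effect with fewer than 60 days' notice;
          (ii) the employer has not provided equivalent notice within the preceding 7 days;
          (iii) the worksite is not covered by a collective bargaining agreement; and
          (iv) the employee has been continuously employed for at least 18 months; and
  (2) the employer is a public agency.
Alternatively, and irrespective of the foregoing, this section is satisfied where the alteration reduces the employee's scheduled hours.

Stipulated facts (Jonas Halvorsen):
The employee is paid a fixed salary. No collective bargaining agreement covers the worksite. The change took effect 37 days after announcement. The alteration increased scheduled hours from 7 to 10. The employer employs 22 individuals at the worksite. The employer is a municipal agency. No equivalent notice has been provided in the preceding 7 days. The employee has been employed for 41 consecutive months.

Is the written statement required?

(i) hourly-paid — fails.
(ii) ≥ 19 at site — holds.
(a): F AND T → false.
(i) < 60 days' notice — holds.
(ii) no recent notice — satisfied.
(iii) no CBA — met.
(iv) tenure ≥ 18 mo. — holds.
(b) = T AND T AND T AND T = true.
(1): F OR T → true.
(2) public agency — holds.
Overall: T AND T → true.
Exception (hours reduced) — not satisfied.
Result: main true OR exception false → true.

Yes — required.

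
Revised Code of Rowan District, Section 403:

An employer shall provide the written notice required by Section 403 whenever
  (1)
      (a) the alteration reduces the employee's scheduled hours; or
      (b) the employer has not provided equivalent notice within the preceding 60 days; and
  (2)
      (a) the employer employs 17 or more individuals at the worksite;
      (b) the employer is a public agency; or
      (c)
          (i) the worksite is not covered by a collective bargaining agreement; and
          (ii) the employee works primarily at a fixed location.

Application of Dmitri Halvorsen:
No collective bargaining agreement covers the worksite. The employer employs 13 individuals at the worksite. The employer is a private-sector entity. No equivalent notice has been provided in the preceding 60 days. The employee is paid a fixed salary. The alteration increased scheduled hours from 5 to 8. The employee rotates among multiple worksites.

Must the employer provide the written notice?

(a) hours reduced — not met.
(b) no recent notice — met.
(1) = F OR T = true.
(a) ≥ 17 at site — not met.
(b) public agency — fails.
(i) no CBA — met.
(ii) fixed location — fails.
(c): T AND F → false.
So (2) is not satisfied (F OR F OR F).
So Overall is not satisfied (T AND F).

No — not required.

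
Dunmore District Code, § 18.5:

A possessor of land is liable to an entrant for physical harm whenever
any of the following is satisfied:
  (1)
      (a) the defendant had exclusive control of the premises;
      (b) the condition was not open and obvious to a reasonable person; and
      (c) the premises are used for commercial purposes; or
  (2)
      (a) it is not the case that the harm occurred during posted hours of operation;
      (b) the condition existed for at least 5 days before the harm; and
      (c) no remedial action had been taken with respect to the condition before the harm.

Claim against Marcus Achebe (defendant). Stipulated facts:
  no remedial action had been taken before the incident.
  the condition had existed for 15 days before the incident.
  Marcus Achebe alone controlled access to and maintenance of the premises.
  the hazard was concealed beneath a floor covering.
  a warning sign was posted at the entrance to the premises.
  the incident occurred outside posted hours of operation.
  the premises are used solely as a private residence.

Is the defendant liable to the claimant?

(a) exclusive control — holds.
(b) not open/obvious — satisfied.
(c) commercial use — fails.
So (1) is not satisfied (T AND T AND F).
(a) not (during posted hours) — satisfied.
(b) condition ≥5 days old — met.
(c) no remedial action — holds.
(2) = T AND T AND T = true.
Overall: F OR T → true.

Yes — liable.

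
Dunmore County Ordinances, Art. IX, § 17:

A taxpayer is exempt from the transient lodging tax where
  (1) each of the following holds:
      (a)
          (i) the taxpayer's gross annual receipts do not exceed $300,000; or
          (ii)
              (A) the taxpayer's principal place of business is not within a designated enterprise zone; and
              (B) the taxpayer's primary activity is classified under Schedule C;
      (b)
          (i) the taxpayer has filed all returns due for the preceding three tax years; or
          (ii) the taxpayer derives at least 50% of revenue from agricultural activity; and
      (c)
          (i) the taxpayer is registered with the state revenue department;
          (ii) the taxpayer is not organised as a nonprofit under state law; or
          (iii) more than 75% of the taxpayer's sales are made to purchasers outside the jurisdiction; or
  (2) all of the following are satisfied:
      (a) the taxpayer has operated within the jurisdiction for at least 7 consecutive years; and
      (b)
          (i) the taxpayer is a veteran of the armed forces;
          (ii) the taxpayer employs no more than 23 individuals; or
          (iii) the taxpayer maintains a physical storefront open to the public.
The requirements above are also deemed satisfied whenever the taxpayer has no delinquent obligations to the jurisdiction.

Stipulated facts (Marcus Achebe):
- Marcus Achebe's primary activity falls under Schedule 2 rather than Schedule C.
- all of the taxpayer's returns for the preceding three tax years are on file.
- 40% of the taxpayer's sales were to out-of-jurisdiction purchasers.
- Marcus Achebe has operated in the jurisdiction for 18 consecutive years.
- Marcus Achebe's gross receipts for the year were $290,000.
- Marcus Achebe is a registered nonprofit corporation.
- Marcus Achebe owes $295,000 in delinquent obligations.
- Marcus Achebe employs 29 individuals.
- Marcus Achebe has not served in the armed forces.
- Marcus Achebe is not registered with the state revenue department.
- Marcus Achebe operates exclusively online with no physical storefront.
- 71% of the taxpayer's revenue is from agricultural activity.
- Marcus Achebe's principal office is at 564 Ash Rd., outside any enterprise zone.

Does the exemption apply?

No — not exempt.

(i) receipts ≤ $300,000 — holds.
(A) not (in enterprise zone) — satisfied.
(B) Schedule C activity — fails.
(ii): T AND F → false.
(a): T OR F → true.
(i) returns current — holds.
(ii) ≥50% agricultural — met.
(b) = T OR T = true.
(i) state-registered — not met.
(ii) not (nonprofit) — not satisfied.
(iii) >75% out-of-jur. sales — fails.
So (c) is not satisfied (F OR F OR F).
(1): T AND T AND F → false.
(a) ≥ 7 yrs in jurisdiction — satisfied.
(i) veteran — fails.
(ii) ≤ 23 employees — fails.
(iii) has storefront — fails.
(b): F OR F OR F → false.
So (2) is not satisfied (T AND F).
Overall: F OR F → false.
Exception (no delinquency) — not satisfied.
Result: main false OR exception false → false.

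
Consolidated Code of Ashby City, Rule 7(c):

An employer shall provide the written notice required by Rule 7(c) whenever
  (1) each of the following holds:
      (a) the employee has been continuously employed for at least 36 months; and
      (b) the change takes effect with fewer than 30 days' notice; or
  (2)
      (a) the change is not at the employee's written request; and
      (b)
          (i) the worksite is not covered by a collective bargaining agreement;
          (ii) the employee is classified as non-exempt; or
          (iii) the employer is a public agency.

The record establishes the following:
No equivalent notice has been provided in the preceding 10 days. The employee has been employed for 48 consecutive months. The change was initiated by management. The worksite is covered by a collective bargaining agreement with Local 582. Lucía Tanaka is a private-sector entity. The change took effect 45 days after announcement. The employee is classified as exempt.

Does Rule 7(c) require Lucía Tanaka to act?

No — not required.

(a) tenure ≥ 36 mo. — met.
(b) < 30 days' notice — not satisfied.
(1) = T AND F = false.
(a) not employee-requested — met.
(i) no CBA — not met.
(ii) non-exempt — fails.
(iii) public agency — not met.
So (b) is not satisfied (F OR F OR F).
(2): T AND F → false.
Overall: F OR F → false.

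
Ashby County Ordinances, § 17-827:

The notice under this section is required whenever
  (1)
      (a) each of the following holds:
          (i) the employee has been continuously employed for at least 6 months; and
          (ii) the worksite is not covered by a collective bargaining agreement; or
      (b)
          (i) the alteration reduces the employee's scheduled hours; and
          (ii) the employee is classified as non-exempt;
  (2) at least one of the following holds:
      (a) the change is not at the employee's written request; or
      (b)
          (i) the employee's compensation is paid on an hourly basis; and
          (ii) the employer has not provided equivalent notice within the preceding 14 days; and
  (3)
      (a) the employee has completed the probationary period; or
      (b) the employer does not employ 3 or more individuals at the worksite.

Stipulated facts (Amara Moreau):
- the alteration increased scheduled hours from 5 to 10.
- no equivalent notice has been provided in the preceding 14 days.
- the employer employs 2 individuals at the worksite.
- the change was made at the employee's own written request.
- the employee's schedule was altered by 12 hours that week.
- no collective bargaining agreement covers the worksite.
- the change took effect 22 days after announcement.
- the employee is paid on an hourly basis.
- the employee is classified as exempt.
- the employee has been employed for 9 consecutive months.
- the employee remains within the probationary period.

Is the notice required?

Yes — required.

(i) tenure ≥ 6 mo. — satisfied.
(ii) no CBA — met.
(a): T AND T → true.
(i) hours reduced — not met.
(ii) non-exempt — not met.
(b): F AND F → false.
(1) = T OR F = true.
(a) not employee-requested — fails.
(i) hourly-paid — met.
(ii) no recent notice — met.
(b) = T AND T = true.
So (2) is satisfied (F OR T).
(a) past probation — fails.
(b) not (≥ 3 at site) — met.
So (3) is satisfied (F OR T).
Overall = T AND T AND T = true.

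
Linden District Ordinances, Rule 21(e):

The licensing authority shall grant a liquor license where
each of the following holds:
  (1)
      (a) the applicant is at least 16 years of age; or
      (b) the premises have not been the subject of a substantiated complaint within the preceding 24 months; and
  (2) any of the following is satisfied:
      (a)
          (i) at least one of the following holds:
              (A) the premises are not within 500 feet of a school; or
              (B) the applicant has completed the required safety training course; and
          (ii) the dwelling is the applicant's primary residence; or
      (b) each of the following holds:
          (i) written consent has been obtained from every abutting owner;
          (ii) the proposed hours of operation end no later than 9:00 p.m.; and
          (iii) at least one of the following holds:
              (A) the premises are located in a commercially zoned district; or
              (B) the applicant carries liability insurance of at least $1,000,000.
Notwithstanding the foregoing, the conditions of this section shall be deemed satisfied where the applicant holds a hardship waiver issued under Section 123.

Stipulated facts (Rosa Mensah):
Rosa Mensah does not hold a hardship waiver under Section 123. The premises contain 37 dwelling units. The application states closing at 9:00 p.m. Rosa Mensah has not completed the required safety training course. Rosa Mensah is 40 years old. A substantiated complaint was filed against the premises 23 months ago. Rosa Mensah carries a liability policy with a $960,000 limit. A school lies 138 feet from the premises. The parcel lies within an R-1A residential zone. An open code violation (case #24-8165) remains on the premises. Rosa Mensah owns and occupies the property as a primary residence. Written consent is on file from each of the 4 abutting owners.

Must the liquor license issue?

No — denied.

(a) age ≥ 16 — met.
(b) no complaint in 24 mo. — not met.
(1): T OR F → true.
(A) ≥500 ft from school — not satisfied.
(B) safety training — not satisfied.
(i): F OR F → false.
(ii) primary residence — holds.
(a): F AND T → false.
(i) all abutters consent — satisfied.
(ii) closes by 9 p.m. — holds.
(A) commercially zoned — not satisfied.
(B) insurance ≥ $1,000,000 — not met.
(iii): F OR F → false.
(b): T AND T AND F → false.
(2): F OR F → false.
So Overall is not satisfied (T AND F).
Exception (hardship waiver) — not satisfied.
Result: main false OR exception false → false.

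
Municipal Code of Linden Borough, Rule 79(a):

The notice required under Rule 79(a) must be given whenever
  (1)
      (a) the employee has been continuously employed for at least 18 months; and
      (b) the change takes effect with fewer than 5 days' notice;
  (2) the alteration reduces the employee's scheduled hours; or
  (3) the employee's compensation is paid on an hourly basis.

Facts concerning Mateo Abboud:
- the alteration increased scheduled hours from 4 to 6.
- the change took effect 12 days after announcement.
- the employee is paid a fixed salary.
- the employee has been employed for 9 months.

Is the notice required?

(a) tenure ≥ 18 mo. — fails.
(b) < 5 days' notice — fails.
(1): F AND F → false.
(2) hours reduced — fails.
(3) hourly-paid — not met.
Overall = F OR F OR F = false.

No — not required.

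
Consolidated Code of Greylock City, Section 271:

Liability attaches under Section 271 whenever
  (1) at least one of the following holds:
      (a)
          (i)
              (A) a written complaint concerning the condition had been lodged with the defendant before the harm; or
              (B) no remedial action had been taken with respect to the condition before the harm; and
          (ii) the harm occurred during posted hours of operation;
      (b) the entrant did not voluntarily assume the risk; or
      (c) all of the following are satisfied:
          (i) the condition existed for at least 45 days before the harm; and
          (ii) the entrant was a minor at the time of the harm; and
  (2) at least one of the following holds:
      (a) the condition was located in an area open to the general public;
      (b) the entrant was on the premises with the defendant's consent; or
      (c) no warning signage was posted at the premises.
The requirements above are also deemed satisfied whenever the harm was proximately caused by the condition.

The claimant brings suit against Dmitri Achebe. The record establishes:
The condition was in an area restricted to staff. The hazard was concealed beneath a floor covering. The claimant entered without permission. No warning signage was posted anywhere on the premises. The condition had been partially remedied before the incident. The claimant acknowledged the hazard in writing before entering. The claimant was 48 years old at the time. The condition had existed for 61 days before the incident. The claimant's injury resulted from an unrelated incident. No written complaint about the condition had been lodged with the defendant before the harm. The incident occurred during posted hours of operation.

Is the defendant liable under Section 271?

No — not liable.

(A) complaint lodged — fails.
(B) no remedial action — not satisfied.
(i): F OR F → false.
(ii) during posted hours — satisfied.
(a): F AND T → false.
(b) no assumed risk — fails.
(i) condition ≥45 days old — met.
(ii) entrant a minor — not met.
(c): T AND F → false.
(1) = F OR F OR F = false.
(a) public area — not met.
(b) consent to enter — fails.
(c) no signage posted — holds.
(2): F OR F OR T → true.
So Overall is not satisfied (F AND T).
Exception (proximate cause) — not satisfied.
Result: main false OR exception false → false.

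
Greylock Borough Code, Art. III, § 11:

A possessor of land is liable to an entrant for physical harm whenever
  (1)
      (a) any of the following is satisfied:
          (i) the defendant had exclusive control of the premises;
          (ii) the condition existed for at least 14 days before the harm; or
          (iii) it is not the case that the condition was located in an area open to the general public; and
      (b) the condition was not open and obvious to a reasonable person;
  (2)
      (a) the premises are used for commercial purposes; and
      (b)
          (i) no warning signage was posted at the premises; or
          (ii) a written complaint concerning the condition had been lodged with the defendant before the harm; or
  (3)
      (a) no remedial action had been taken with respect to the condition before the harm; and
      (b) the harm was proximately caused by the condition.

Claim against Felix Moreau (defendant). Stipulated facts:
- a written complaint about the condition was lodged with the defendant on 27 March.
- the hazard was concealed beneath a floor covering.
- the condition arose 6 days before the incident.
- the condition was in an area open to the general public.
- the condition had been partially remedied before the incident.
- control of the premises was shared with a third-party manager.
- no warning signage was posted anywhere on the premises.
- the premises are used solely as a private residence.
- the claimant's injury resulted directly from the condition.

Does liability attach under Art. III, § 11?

(i) exclusive control — not satisfied.
(ii) condition ≥14 days old — fails.
(iii) not (public area) — not met.
(a): F OR F OR F → false.
(b) not open/obvious — met.
(1): F AND T → false.
(a) commercial use — not satisfied.
(i) no signage posted — holds.
(ii) complaint lodged — satisfied.
(b) = T OR T = true.
So (2) is not satisfied (F AND T).
(a) no remedial action — not met.
(b) proximate cause — satisfied.
(3): F AND T → false.
Overall = F OR F OR F = false.

No — not liable.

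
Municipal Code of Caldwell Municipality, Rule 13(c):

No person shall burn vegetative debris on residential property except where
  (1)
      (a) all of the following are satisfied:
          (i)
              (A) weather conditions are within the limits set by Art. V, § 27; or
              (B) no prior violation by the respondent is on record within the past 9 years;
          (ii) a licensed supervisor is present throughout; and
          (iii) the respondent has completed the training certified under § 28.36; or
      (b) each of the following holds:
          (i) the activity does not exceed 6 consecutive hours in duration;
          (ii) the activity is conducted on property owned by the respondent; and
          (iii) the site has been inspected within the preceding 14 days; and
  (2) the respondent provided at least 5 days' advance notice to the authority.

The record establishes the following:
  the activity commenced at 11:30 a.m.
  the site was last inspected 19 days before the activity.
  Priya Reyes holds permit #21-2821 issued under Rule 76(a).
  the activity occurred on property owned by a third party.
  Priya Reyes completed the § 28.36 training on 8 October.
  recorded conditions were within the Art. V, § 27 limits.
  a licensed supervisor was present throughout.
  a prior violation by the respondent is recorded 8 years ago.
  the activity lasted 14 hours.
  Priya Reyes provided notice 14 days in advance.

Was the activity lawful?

(A) weather ok — met.
(B) no prior violation — not satisfied.
(i) = T OR F = true.
(ii) supervisor present — satisfied.
(iii) training certified — satisfied.
(a) = T AND T AND T = true.
(i) ≤ 6 hrs duration — not met.
(ii) own property — fails.
(iii) site inspected — not satisfied.
(b): F AND F AND F → false.
(1): T OR F → true.
(2) ≥5 days' notice — met.
So Overall is satisfied (T AND T).

Yes — lawful.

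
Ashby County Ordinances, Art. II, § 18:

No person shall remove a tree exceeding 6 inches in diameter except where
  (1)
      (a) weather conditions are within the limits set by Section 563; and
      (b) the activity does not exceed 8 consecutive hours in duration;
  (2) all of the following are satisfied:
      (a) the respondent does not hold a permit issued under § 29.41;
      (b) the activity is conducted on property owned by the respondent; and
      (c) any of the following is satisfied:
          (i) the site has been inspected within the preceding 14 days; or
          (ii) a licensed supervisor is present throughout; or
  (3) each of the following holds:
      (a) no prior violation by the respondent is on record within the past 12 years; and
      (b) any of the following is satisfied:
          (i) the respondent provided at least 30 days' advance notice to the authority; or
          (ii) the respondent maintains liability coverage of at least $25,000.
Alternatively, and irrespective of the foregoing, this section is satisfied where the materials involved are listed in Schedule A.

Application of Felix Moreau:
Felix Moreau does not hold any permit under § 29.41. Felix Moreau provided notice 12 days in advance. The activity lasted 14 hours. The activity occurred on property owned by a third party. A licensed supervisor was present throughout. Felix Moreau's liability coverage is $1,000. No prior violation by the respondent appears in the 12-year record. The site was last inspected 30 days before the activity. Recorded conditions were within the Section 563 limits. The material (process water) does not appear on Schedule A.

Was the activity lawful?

(a) weather ok — satisfied.
(b) ≤ 8 hrs duration — not met.
So (1) is not satisfied (T AND F).
(a) not (holds permit) — met.
(b) own property — fails.
(i) site inspected — not met.
(ii) supervisor present — satisfied.
(c): F OR T → true.
So (2) is not satisfied (T AND F AND T).
(a) no prior violation — satisfied.
(i) ≥30 days' notice — fails.
(ii) coverage ≥ $25,000 — not satisfied.
(b): F OR F → false.
(3): T AND F → false.
So Overall is not satisfied (F OR F OR F).
Exception (Schedule A material) — not satisfied.
Result: main false OR exception false → false.

No — unlawful.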